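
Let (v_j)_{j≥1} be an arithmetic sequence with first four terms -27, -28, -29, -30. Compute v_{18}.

-44

Common difference d = -1.
v_j = -27 + (j - 1)·(-1).
v_{18} = -27 + 17·(-1) = -44.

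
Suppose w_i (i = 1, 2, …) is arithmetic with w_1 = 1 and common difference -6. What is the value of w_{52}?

-305

w_i = 1 + (i - 1)·(-6).
w_{52} = 1 + 51·(-6) = -305.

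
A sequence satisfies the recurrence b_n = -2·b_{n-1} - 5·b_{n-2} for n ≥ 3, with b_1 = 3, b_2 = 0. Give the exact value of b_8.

330

Iterate the recurrence:
b_3 = -15;  b_4 = 30;  b_5 = 15;  b_6 = -180;  b_7 = 285;  b_8 = 330.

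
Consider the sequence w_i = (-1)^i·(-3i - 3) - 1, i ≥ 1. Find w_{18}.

-58

(-1)^18 = 1; -3i - 3 at i=18 is -57; so w_{18} = -58.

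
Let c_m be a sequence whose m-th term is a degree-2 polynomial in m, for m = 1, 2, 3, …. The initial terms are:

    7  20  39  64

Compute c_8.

224

1st diffs: 13, 19, 25.
2nd diffs: 6, 6 (constant).
Newton forward-difference form: c_m = 7 + 13·C(m-1,1) + 6·C(m-1,2).
At m = 8: m-1 = 7, so c_8 = 7 + 91 + 126 = 224.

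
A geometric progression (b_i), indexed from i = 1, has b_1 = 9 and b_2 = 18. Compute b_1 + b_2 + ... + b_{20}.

9437175

Common ratio r = 2.
b_i = 9·2^(i-1).
S = 9·(2^20 - 1)/(2 - 1) = 9·(1048576 - 1)/(1) = 9437175.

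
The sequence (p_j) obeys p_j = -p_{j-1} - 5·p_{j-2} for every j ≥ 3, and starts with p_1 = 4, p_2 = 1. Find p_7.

Compute successive terms:
p_3 = -21, p_4 = 16, p_5 = 89, p_6 = -169, p_7 = -276.

-276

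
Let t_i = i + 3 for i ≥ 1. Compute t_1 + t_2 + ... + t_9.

Over i = 1..9: Σi = 45.
Total = (1)·45 + (3)·9 = 72.

72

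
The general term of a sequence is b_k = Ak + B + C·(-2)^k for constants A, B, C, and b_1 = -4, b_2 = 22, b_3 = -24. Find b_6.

270

At k = 1, 2, 3: A + B - 2C = -4; 2A + B + 4C = 22; 3A + B - 8C = -24.
Subtracting the first from the second: A + 6C = 26.
Subtracting the second from the third: A - 12C = -46.
Solving: C = 4, A = 2, then B = 2.
So b_k = 2·k + 2 + 4·(-2)^k; at k=6 this is 270.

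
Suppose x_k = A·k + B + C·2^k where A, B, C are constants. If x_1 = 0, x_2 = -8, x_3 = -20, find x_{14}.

-32816

The three given values yield: A + B + 2C = 0; 2A + B + 4C = -8; 3A + B + 8C = -20.
Subtracting the first from the second: A + 2C = -8.
Subtracting the second from the third: A + 4C = -12.
Solving: C = -2, A = -4, then B = 8.
So x_k = -4·k + 8 + (-2)·2^k; at k=14 this is -32816.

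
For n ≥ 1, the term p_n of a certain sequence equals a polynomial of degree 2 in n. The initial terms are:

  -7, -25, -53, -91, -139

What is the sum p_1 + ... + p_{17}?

1st diffs: -18, -28, -38, -48.
2nd diffs: -10, -10, -10 (constant).
So p_n = -5n^2 - 3n + 1.
Continuing: …, -197, -265, -343, -431, …, p_{17} = -1495.
Summing n = 1..17 (17 terms) gives -9367.

-9367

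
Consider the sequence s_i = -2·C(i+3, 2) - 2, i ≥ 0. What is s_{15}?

C(18, 2) = 153, so s_{15} = -308.

-308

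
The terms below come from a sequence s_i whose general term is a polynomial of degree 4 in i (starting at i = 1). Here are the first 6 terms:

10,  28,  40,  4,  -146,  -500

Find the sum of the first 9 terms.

1st diffs: 18, 12, -36, -150, -354.
2nd diffs: -6, -48, -114, -204.
3rd diffs: -42, -66, -90.
4th diffs: -24, -24 (constant).
Newton forward-difference form: s_i = 10 + 18·C(i-1,1) + (-6)·C(i-1,2) + (-42)·C(i-1,3) + (-24)·C(i-1,4).
Continuing: -1172, -2300, -4046.
Summing i = 1..9 (9 terms) gives -8082.

-8082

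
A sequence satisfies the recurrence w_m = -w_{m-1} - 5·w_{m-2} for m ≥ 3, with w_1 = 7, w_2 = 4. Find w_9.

w_3 = -39; w_4 = 19; w_5 = 176; w_6 = -271; w_7 = -609; w_8 = 1964; w_9 = 1081.

1081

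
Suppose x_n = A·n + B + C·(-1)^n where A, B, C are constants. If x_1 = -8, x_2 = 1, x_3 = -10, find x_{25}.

-32

At n = 1, 2, 3: A + B - C = -8; 2A + B + C = 1; 3A + B - C = -10.
Subtracting the first from the second: A + 2C = 9.
Subtracting the second from the third: A - 2C = -11.
Solving: C = 5, A = -1, then B = -2.
Hence x_{25} = -1·25 + (-2) + 5·(-1) = -32.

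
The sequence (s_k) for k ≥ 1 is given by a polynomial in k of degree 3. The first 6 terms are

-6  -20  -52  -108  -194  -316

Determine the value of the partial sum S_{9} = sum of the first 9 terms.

-2826

1st diffs: -14, -32, -56, -86, -122.
2nd diffs: -18, -24, -30, -36.
3rd diffs: -6, -6, -6 (constant).
So s_k = -k^3 - 3k^2 + 2k - 4.
Continuing: -480, -692, -958.
Summing k = 1..9 (9 terms) gives -2826.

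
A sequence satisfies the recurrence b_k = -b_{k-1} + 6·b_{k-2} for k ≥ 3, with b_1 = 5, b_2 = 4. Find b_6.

Step forward from the initial values:
b_3 = 26, b_4 = -2, b_5 = 158, b_6 = -170.
(Characteristic roots are 2 and -3.)

-170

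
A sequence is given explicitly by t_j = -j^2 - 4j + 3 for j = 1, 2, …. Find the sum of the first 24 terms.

-6028

Over j = 1..24: Σj = 300, Σj² = 4900.
Total = (-1)·4900 + (-4)·300 + (3)·24 = -6028.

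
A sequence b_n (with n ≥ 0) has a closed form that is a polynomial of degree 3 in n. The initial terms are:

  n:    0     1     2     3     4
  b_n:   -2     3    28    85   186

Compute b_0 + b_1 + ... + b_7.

2084

1st diffs: 5, 25, 57, 101.
2nd diffs: 20, 32, 44.
3rd diffs: 12, 12 (constant).
Newton forward-difference form: b_n = -2 + 5·C(n,1) + 20·C(n,2) + 12·C(n,3).
Continuing: 343, 568, 873.
Summing n = 0..7 (8 terms) gives 2084.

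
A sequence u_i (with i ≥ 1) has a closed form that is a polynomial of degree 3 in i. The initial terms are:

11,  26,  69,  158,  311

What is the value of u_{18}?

16314

1st diffs: 15, 43, 89, 153.
2nd diffs: 28, 46, 64.
3rd diffs: 18, 18 (constant).
Newton forward-difference form: u_i = 11 + 15·C(i-1,1) + 28·C(i-1,2) + 18·C(i-1,3).
At i = 18: i-1 = 17, so u_{18} = 11 + 255 + 3808 + 12240 = 16314.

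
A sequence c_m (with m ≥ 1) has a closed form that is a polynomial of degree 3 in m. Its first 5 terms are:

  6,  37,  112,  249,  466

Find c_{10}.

3381

1st diffs: 31, 75, 137, 217.
2nd diffs: 44, 62, 80.
3rd diffs: 18, 18 (constant).
So c_m = 3m^3 + 4m^2 - 2m + 1.
Evaluating at m = 10 gives c_{10} = 3381.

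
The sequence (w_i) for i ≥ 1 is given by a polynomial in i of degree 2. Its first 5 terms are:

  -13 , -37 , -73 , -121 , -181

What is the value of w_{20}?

-2521

1st diffs: -24, -36, -48, -60.
2nd diffs: -12, -12, -12 (constant).
So w_i = -6i^2 - 6i - 1.
Evaluating at i = 20 gives w_{20} = -2521.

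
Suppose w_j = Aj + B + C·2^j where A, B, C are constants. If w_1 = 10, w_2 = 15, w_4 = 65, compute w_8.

1245

The three given values yield: A + B + 2C = 10; 2A + B + 4C = 15; 4A + B + 16C = 65.
Subtracting the first from the second: A + 2C = 5.
Subtracting the second from the third: 2A + 12C = 50.
Solving: C = 5, A = -5, then B = 5.
Therefore w_8 = -40 + 5 + 5·256 = 1245.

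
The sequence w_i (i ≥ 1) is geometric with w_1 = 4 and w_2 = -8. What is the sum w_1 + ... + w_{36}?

-91625968980

Common ratio r = -2.
w_i = 4·(-2)^(i-1).
S = 4·((-2)^36 - 1)/(-2 - 1) = 4·(68719476736 - 1)/(-3) = -91625968980.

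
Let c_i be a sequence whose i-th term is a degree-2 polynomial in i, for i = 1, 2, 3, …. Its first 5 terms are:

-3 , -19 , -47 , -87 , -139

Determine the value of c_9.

-467

1st diffs: -16, -28, -40, -52.
2nd diffs: -12, -12, -12 (constant).
Newton forward-difference form: c_i = -3 + (-16)·C(i-1,1) + (-12)·C(i-1,2).
At i = 9: i-1 = 8, so c_9 = -3 - 128 - 336 = -467.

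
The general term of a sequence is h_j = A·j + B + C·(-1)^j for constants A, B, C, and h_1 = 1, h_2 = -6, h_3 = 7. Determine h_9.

Write the equations: A + B - C = 1; 2A + B + C = -6; 3A + B - C = 7.
Subtracting the first from the second: A + 2C = -7.
Subtracting the second from the third: A - 2C = 13.
Solving: C = -5, A = 3, then B = -7.
Therefore h_9 = 27 + (-7) + (-5)·(-1) = 25.

25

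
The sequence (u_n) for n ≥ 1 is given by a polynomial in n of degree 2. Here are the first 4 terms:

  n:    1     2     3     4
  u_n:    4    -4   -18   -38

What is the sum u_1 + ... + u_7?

-350

1st diffs: -8, -14, -20.
2nd diffs: -6, -6 (constant).
So u_n = -3n^2 + n + 6.
Continuing: -64, -96, -134.
Summing n = 1..7 (7 terms) gives -350.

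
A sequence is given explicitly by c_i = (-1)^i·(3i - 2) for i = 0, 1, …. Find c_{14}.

40

(-1)^14 = 1; 3i - 2 at i=14 is 40; so c_{14} = 40.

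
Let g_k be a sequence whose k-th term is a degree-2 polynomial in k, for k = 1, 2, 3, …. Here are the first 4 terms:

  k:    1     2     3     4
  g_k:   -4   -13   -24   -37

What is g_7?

1st diffs: -9, -11, -13.
2nd diffs: -2, -2 (constant).
So g_k = -k^2 - 6k + 3.
Evaluating at k = 7 gives g_7 = -88.

-88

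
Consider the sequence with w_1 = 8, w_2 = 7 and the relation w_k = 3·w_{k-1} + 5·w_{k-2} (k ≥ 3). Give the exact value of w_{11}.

w_3 = 61, w_4 = 218, w_5 = 959, w_6 = 3967, w_7 = 16696, w_8 = 69923, w_9 = 293249, w_{10} = 1229362, w_{11} = 5154331.

5154331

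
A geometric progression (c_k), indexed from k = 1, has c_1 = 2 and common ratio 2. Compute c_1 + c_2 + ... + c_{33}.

c_k = 2·2^(k-1).
S = 2·(2^33 - 1)/(2 - 1) = 2·(8589934592 - 1)/(1) = 17179869182.

17179869182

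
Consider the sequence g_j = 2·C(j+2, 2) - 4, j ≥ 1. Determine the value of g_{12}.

C(14, 2) = 91, so g_{12} = 178.

178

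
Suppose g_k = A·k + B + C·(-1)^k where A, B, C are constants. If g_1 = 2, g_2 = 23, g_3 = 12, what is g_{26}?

143

At k = 1, 2, 3: A + B - C = 2; 2A + B + C = 23; 3A + B - C = 12.
Subtracting the first from the second: A + 2C = 21.
Subtracting the second from the third: A - 2C = -11.
Solving: C = 8, A = 5, then B = 5.
So g_k = 5·k + 5 + 8·(-1)^k; at k=26 this is 143.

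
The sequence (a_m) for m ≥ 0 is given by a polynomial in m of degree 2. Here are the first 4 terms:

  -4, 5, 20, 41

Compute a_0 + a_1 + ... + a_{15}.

1st diffs: 9, 15, 21.
2nd diffs: 6, 6 (constant).
Newton forward-difference form: a_m = -4 + 9·C(m,1) + 6·C(m,2).
Continuing: …, 68, 101, 140, 185, …, a_{15} = 761.
Summing m = 0..15 (16 terms) gives 4376.

4376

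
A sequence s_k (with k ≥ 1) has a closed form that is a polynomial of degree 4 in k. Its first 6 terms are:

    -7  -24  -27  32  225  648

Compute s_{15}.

42525

1st diffs: -17, -3, 59, 193, 423.
2nd diffs: 14, 62, 134, 230.
3rd diffs: 48, 72, 96.
4th diffs: 24, 24 (constant).
So s_k = k^4 - 2k^3 - 6k^2.
Evaluating at k = 15 gives s_{15} = 42525.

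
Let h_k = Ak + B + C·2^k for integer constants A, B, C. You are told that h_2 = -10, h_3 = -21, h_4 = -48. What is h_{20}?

-4194208

The three given values yield: 2A + B + 4C = -10; 3A + B + 8C = -21; 4A + B + 16C = -48.
Subtracting the first from the second: A + 4C = -11.
Subtracting the second from the third: A + 8C = -27.
Solving: C = -4, A = 5, then B = -4.
Therefore h_{20} = 100 + (-4) + (-4)·1048576 = -4194208.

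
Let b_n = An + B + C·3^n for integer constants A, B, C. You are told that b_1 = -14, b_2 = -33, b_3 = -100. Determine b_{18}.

-1549681873

At n = 1, 2, 3: A + B + 3C = -14; 2A + B + 9C = -33; 3A + B + 27C = -100.
Subtracting the first from the second: A + 6C = -19.
Subtracting the second from the third: A + 18C = -67.
Solving: C = -4, A = 5, then B = -7.
So b_n = 5·n + (-7) + (-4)·3^n; at n=18 this is -1549681873.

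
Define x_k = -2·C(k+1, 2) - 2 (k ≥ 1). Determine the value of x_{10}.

C(11, 2) = 55, so x_{10} = -112.

-112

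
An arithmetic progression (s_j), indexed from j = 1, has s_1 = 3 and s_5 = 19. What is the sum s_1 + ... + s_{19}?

Common difference d = (19 - 3) / (5 - 1) = 4.
s_j = 3 + (j - 1)·4.
s_{19} = 75; S = 19·(3 + 75)/2 = 741.

741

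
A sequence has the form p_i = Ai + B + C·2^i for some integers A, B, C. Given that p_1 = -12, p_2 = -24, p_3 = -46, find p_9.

-2578

The three given values yield: A + B + 2C = -12; 2A + B + 4C = -24; 3A + B + 8C = -46.
Subtracting the first from the second: A + 2C = -12.
Subtracting the second from the third: A + 4C = -22.
Solving: C = -5, A = -2, then B = 0.
So p_i = -2·i + 0 + (-5)·2^i; at i=9 this is -2578.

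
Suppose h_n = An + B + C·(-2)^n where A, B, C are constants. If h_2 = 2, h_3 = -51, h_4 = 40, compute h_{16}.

Write the equations: 2A + B + 4C = 2; 3A + B - 8C = -51; 4A + B + 16C = 40.
Subtracting the first from the second: A - 12C = -53.
Subtracting the second from the third: A + 24C = 91.
Solving: C = 4, A = -5, then B = -4.
Hence h_{16} = -5·16 + (-4) + 4·65536 = 262060.

262060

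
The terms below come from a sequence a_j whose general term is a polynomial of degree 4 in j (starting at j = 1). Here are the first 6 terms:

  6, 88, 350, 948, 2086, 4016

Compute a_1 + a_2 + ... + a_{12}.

1st diffs: 82, 262, 598, 1138, 1930.
2nd diffs: 180, 336, 540, 792.
3rd diffs: 156, 204, 252.
4th diffs: 48, 48 (constant).
Newton forward-difference form: a_j = 6 + 82·C(j-1,1) + 180·C(j-1,2) + 156·C(j-1,3) + 48·C(j-1,4).
Continuing: …, 7038, 11500, 17798, 26376, …, a_{12} = 52388.
Summing j = 1..12 (12 terms) gives 160320.

160320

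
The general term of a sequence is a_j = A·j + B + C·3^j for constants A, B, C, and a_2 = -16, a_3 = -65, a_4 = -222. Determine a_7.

The three given values yield: 2A + B + 9C = -16; 3A + B + 27C = -65; 4A + B + 81C = -222.
Subtracting the first from the second: A + 18C = -49.
Subtracting the second from the third: A + 54C = -157.
Solving: C = -3, A = 5, then B = 1.
Therefore a_7 = 35 + 1 + (-3)·2187 = -6525.

-6525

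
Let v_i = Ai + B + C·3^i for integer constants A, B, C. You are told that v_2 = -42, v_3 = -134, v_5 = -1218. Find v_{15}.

At i = 2, 3, 5: 2A + B + 9C = -42; 3A + B + 27C = -134; 5A + B + 243C = -1218.
Subtracting the first from the second: A + 18C = -92.
Subtracting the second from the third: 2A + 216C = -1084.
Solving: C = -5, A = -2, then B = 7.
Hence v_{15} = -2·15 + 7 + (-5)·14348907 = -71744558.

-71744558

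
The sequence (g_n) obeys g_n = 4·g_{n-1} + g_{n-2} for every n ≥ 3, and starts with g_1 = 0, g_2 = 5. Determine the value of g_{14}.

158114965

g_3 = 20;  g_4 = 85;  g_5 = 360;  …;  g_{11} = 2080100;  g_{12} = 8811445;  g_{13} = 37325880;  g_{14} = 158114965.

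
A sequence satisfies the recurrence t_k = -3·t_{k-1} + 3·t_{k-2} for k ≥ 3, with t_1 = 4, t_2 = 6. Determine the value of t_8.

Step forward from the initial values:
t_3 = -6; t_4 = 36; t_5 = -126; t_6 = 486; t_7 = -1836; t_8 = 6966.

6966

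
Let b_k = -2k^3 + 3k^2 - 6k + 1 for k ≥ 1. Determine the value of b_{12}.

b_{12} = -2·12^3 + 3·12^2 - 6·12 + 1 = -3095.

-3095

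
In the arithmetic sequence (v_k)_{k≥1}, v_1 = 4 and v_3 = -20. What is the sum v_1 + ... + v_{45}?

-11700

Common difference d = (-20 - 4) / (3 - 1) = -12.
v_k = 4 + (k - 1)·(-12).
v_{45} = -524; S = 45·(4 + (-524))/2 = -11700.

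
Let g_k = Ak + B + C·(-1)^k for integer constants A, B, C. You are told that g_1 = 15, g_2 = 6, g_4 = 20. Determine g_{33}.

239

At k = 1, 2, 4: A + B - C = 15; 2A + B + C = 6; 4A + B + C = 20.
Subtracting the first from the second: A + 2C = -9.
Subtracting the second from the third: 2A = 14.
Solving: C = -8, A = 7, then B = 0.
Therefore g_{33} = 231 + 0 + (-8)·(-1) = 239.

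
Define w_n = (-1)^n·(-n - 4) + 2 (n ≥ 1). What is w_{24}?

(-1)^24 = 1; -n - 4 at n=24 is -28; so w_{24} = -26.

-26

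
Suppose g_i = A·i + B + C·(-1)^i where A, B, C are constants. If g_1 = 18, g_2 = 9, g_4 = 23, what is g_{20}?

135

At i = 1, 2, 4: A + B - C = 18; 2A + B + C = 9; 4A + B + C = 23.
Subtracting the first from the second: A + 2C = -9.
Subtracting the second from the third: 2A = 14.
Solving: C = -8, A = 7, then B = 3.
Hence g_{20} = 7·20 + 3 + (-8)·1 = 135.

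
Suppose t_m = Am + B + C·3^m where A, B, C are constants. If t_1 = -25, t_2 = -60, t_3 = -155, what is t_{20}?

-17433922110

Plug in m = 1, 2, 3: A + B + 3C = -25; 2A + B + 9C = -60; 3A + B + 27C = -155.
Subtracting the first from the second: A + 6C = -35.
Subtracting the second from the third: A + 18C = -95.
Solving: C = -5, A = -5, then B = -5.
Hence t_{20} = -5·20 + (-5) + (-5)·3486784401 = -17433922110.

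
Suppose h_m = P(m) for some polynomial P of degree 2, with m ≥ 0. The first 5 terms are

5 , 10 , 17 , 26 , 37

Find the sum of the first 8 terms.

292

1st diffs: 5, 7, 9, 11.
2nd diffs: 2, 2, 2 (constant).
Newton forward-difference form: h_m = 5 + 5·C(m,1) + 2·C(m,2).
Continuing: 50, 65, 82.
Summing m = 0..7 (8 terms) gives 292.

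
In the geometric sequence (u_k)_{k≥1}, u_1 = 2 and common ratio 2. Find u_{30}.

u_k = 2·2^(k-1).
u_{30} = 2·2^29 = 1073741824.

1073741824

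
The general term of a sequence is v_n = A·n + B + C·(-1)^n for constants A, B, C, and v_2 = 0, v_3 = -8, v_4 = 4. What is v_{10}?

Write the equations: 2A + B + C = 0; 3A + B - C = -8; 4A + B + C = 4.
Subtracting the first from the second: A - 2C = -8.
Subtracting the second from the third: A + 2C = 12.
Solving: C = 5, A = 2, then B = -9.
So v_n = 2·n + (-9) + 5·(-1)^n; at n=10 this is 16.

16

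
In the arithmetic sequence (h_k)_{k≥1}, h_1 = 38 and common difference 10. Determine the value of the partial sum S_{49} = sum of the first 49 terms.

13622

h_k = 38 + (k - 1)·10.
h_{49} = 518; S = 49·(38 + 518)/2 = 13622.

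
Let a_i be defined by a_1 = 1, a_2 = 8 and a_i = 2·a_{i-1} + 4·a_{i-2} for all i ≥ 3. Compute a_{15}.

28524544

Applying the relation repeatedly:
a_3 = 20;  a_4 = 72;  a_5 = 224;  …;  a_{12} = 841728;  a_{13} = 2723840;  a_{14} = 8814592;  a_{15} = 28524544.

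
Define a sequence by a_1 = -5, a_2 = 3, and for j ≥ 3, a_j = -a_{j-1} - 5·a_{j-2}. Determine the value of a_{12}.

a_3 = 22;  a_4 = -37;  a_5 = -73;  a_6 = 258;  a_7 = 107;  a_8 = -1397;  a_9 = 862;  a_{10} = 6123;  a_{11} = -10433;  a_{12} = -20182.

-20182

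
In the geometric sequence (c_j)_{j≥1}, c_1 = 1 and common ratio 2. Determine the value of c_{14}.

c_j = 1·2^(j-1).
c_{14} = 1·2^13 = 8192.

8192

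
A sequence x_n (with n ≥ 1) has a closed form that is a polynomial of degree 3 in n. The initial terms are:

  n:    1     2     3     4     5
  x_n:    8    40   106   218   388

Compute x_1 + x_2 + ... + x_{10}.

1st diffs: 32, 66, 112, 170.
2nd diffs: 34, 46, 58.
3rd diffs: 12, 12 (constant).
So x_n = 2n^3 + 5n^2 + 3n - 2.
Continuing: …, 628, 950, 1366, 1888, …, x_{10} = 2528.
Summing n = 1..10 (10 terms) gives 8120.

8120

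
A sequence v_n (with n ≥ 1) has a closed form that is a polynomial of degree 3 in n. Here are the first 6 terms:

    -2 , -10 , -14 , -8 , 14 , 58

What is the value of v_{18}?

4486

1st diffs: -8, -4, 6, 22, 44.
2nd diffs: 4, 10, 16, 22.
3rd diffs: 6, 6, 6 (constant).
So v_n = n^3 - 4n^2 - 3n + 4.
Evaluating at n = 18 gives v_{18} = 4486.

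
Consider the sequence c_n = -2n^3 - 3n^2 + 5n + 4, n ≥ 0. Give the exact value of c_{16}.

-8876

c_{16} = -2·16^3 - 3·16^2 + 5·16 + 4 = -8876.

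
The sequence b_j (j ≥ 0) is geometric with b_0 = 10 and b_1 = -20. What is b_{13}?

Common ratio r = -2.
b_j = 10·(-2)^(j-0).
b_{13} = 10·(-2)^13 = -81920.

-81920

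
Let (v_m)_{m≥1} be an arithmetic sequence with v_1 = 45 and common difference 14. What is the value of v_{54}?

787

v_m = 45 + (m - 1)·14.
v_{54} = 45 + 53·14 = 787.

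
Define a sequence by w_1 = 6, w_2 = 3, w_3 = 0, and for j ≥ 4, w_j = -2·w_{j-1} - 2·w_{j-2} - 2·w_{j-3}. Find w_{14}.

Compute successive terms:
w_4 = -18  w_5 = 30  w_6 = -24  …  w_{11} = 216  w_{12} = -336  w_{13} = 576  w_{14} = -912.

-912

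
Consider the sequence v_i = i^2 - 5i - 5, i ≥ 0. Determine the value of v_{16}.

v_{16} = 1·16^2 - 5·16 - 5 = 171.

171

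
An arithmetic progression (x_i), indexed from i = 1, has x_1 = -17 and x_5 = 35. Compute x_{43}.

529

Common difference d = (35 - (-17)) / (5 - 1) = 13.
x_i = -17 + (i - 1)·13.
x_{43} = -17 + 42·13 = 529.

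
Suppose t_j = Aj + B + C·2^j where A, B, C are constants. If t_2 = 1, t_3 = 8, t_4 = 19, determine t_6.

73

The three given values yield: 2A + B + 4C = 1; 3A + B + 8C = 8; 4A + B + 16C = 19.
Subtracting the first from the second: A + 4C = 7.
Subtracting the second from the third: A + 8C = 11.
Solving: C = 1, A = 3, then B = -9.
Hence t_6 = 3·6 + (-9) + 1·64 = 73.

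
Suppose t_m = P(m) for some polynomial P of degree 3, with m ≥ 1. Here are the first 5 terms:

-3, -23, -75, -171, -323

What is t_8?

-1235

1st diffs: -20, -52, -96, -152.
2nd diffs: -32, -44, -56.
3rd diffs: -12, -12 (constant).
Newton forward-difference form: t_m = -3 + (-20)·C(m-1,1) + (-32)·C(m-1,2) + (-12)·C(m-1,3).
At m = 8: m-1 = 7, so t_8 = -3 - 140 - 672 - 420 = -1235.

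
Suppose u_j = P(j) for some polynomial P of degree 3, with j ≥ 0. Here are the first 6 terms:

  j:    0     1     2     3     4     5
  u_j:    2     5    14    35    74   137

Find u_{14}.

2774

1st diffs: 3, 9, 21, 39, 63.
2nd diffs: 6, 12, 18, 24.
3rd diffs: 6, 6, 6 (constant).
Newton forward-difference form: u_j = 2 + 3·C(j,1) + 6·C(j,2) + 6·C(j,3).
At j = 14: j = 14, so u_{14} = 2 + 42 + 546 + 2184 = 2774.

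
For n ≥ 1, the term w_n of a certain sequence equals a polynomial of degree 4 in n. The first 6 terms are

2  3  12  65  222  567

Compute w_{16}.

49997

1st diffs: 1, 9, 53, 157, 345.
2nd diffs: 8, 44, 104, 188.
3rd diffs: 36, 60, 84.
4th diffs: 24, 24 (constant).
Newton forward-difference form: w_n = 2 + 1·C(n-1,1) + 8·C(n-1,2) + 36·C(n-1,3) + 24·C(n-1,4).
At n = 16: n-1 = 15, so w_{16} = 2 + 15 + 840 + 16380 + 32760 = 49997.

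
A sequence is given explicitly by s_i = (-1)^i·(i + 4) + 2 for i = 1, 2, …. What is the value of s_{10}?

(-1)^10 = 1; i + 4 at i=10 is 14; so s_{10} = 16.

16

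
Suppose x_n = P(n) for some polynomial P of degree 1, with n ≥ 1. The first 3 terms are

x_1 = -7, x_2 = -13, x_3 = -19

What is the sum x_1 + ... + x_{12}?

1st diffs: -6, -6 (constant).
So x_n = -6n - 1.
Continuing: …, -25, -31, -37, -43, …, x_{12} = -73.
Summing n = 1..12 (12 terms) gives -480.

-480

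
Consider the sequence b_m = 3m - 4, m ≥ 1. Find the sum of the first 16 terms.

Over m = 1..16: Σm = 136.
Total = (3)·136 + (-4)·16 = 344.

344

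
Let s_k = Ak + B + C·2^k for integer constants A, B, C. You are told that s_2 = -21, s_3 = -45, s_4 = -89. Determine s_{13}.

Plug in k = 2, 3, 4: 2A + B + 4C = -21; 3A + B + 8C = -45; 4A + B + 16C = -89.
Subtracting the first from the second: A + 4C = -24.
Subtracting the second from the third: A + 8C = -44.
Solving: C = -5, A = -4, then B = 7.
Therefore s_{13} = -52 + 7 + (-5)·8192 = -41005.

-41005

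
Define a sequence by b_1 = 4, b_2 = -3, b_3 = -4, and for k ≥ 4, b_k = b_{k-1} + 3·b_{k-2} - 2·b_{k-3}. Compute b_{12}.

-4722

b_4 = -21, b_5 = -27, b_6 = -82, b_7 = -121, b_8 = -313, b_9 = -512, b_{10} = -1209, b_{11} = -2119, b_{12} = -4722.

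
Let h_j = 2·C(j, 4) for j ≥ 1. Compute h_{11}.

660

C(11, 4) = 330, so h_{11} = 660.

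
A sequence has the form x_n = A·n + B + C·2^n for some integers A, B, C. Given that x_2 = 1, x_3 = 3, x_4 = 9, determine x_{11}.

2027

At n = 2, 3, 4: 2A + B + 4C = 1; 3A + B + 8C = 3; 4A + B + 16C = 9.
Subtracting the first from the second: A + 4C = 2.
Subtracting the second from the third: A + 8C = 6.
Solving: C = 1, A = -2, then B = 1.
Hence x_{11} = -2·11 + 1 + 1·2048 = 2027.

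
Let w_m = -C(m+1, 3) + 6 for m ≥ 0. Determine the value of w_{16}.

C(17, 3) = 680, so w_{16} = -674.

-674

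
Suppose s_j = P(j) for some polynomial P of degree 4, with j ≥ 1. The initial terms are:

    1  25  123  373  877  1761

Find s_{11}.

1st diffs: 24, 98, 250, 504, 884.
2nd diffs: 74, 152, 254, 380.
3rd diffs: 78, 102, 126.
4th diffs: 24, 24 (constant).
Newton forward-difference form: s_j = 1 + 24·C(j-1,1) + 74·C(j-1,2) + 78·C(j-1,3) + 24·C(j-1,4).
At j = 11: j-1 = 10, so s_{11} = 1 + 240 + 3330 + 9360 + 5040 = 17971.

17971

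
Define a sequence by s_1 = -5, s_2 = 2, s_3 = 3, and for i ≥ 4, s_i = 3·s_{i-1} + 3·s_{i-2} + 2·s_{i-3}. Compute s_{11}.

94804

s_4 = 5, s_5 = 28, s_6 = 105, s_7 = 409, s_8 = 1598, s_9 = 6231, s_{10} = 24305, s_{11} = 94804.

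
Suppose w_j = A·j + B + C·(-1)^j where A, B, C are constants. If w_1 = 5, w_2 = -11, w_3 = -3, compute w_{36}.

At j = 1, 2, 3: A + B - C = 5; 2A + B + C = -11; 3A + B - C = -3.
Subtracting the first from the second: A + 2C = -16.
Subtracting the second from the third: A - 2C = 8.
Solving: C = -6, A = -4, then B = 3.
Therefore w_{36} = -144 + 3 + (-6)·1 = -147.

-147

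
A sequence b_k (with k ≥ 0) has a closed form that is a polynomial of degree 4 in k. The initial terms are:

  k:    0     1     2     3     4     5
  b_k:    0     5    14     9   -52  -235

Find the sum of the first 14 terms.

1st diffs: 5, 9, -5, -61, -183.
2nd diffs: 4, -14, -56, -122.
3rd diffs: -18, -42, -66.
4th diffs: -24, -24 (constant).
So b_k = -k^4 + 3k^3 + 3k.
Continuing: …, -630, -1351, -2536, -4347, …, b_{13} = -21931.
Summing k = 0..13 (14 terms) gives -64155.

-64155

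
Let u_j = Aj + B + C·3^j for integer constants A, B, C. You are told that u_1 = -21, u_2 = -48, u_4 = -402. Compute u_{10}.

The three given values yield: A + B + 3C = -21; 2A + B + 9C = -48; 4A + B + 81C = -402.
Subtracting the first from the second: A + 6C = -27.
Subtracting the second from the third: 2A + 72C = -354.
Solving: C = -5, A = 3, then B = -9.
Hence u_{10} = 3·10 + (-9) + (-5)·59049 = -295224.

-295224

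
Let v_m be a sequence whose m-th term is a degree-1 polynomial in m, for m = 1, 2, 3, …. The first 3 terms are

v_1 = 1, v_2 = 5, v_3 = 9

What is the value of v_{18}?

1st diffs: 4, 4 (constant).
So v_m = 4m - 3.
Evaluating at m = 18 gives v_{18} = 69.

69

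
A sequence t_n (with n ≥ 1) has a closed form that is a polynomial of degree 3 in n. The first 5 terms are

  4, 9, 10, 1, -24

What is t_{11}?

-846

1st diffs: 5, 1, -9, -25.
2nd diffs: -4, -10, -16.
3rd diffs: -6, -6 (constant).
So t_n = -n^3 + 4n^2 + 1.
Evaluating at n = 11 gives t_{11} = -846.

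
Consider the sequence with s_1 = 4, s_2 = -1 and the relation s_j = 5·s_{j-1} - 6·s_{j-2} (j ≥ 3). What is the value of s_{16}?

Iterate the recurrence:
s_3 = -29; s_4 = -139; s_5 = -521; …; s_{13} = -4729721; s_{14} = -14242411; s_{15} = -42833729; s_{16} = -128714179.
(Characteristic roots are 3 and 2.)

-128714179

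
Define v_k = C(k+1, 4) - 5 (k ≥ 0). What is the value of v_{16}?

C(17, 4) = 2380, so v_{16} = 2375.

2375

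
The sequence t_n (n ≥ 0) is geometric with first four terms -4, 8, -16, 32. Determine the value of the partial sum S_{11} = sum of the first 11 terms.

-2732

Common ratio r = -2.
t_n = (-4)·(-2)^(n-0).
S = (-4)·((-2)^11 - 1)/(-2 - 1) = (-4)·(-2048 - 1)/(-3) = -2732.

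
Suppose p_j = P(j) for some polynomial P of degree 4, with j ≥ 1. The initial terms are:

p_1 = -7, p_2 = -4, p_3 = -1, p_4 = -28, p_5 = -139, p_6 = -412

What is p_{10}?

1st diffs: 3, 3, -27, -111, -273.
2nd diffs: 0, -30, -84, -162.
3rd diffs: -30, -54, -78.
4th diffs: -24, -24 (constant).
Newton forward-difference form: p_j = -7 + 3·C(j-1,1) + (-30)·C(j-1,3) + (-24)·C(j-1,4).
At j = 10: j-1 = 9, so p_{10} = -7 + 27 - 2520 - 3024 = -5524.

-5524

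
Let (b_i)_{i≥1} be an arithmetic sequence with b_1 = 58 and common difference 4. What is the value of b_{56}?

b_i = 58 + (i - 1)·4.
b_{56} = 58 + 55·4 = 278.

278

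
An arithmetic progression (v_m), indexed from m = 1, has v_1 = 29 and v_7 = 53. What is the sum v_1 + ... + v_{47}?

5687

Common difference d = (53 - 29) / (7 - 1) = 4.
v_m = 29 + (m - 1)·4.
v_{47} = 213; S = 47·(29 + 213)/2 = 5687.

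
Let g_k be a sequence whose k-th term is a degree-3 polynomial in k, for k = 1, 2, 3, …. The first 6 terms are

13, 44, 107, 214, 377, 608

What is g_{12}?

1st diffs: 31, 63, 107, 163, 231.
2nd diffs: 32, 44, 56, 68.
3rd diffs: 12, 12, 12 (constant).
So g_k = 2k^3 + 4k^2 + 5k + 2.
Evaluating at k = 12 gives g_{12} = 4094.

4094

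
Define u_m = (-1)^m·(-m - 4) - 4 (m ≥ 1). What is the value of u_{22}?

(-1)^22 = 1; -m - 4 at m=22 is -26; so u_{22} = -30.

-30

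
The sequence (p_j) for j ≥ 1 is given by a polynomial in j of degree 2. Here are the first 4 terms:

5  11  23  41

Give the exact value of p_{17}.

1st diffs: 6, 12, 18.
2nd diffs: 6, 6 (constant).
Newton forward-difference form: p_j = 5 + 6·C(j-1,1) + 6·C(j-1,2).
At j = 17: j-1 = 16, so p_{17} = 5 + 96 + 720 = 821.

821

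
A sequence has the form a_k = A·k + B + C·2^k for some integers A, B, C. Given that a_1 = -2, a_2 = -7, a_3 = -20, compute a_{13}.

Plug in k = 1, 2, 3: A + B + 2C = -2; 2A + B + 4C = -7; 3A + B + 8C = -20.
Subtracting the first from the second: A + 2C = -5.
Subtracting the second from the third: A + 4C = -13.
Solving: C = -4, A = 3, then B = 3.
Hence a_{13} = 3·13 + 3 + (-4)·8192 = -32726.

-32726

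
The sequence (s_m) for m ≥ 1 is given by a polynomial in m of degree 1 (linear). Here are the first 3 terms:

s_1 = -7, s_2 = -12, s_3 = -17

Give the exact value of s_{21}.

1st diffs: -5, -5 (constant).
So s_m = -5m - 2.
Evaluating at m = 21 gives s_{21} = -107.

-107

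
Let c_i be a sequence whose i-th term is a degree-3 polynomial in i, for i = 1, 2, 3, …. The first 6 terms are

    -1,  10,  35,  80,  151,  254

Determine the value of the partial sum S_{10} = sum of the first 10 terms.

3425

1st diffs: 11, 25, 45, 71, 103.
2nd diffs: 14, 20, 26, 32.
3rd diffs: 6, 6, 6 (constant).
So c_i = i^3 + i^2 + i - 4.
Continuing: 395, 580, 815, 1106.
Summing i = 1..10 (10 terms) gives 3425.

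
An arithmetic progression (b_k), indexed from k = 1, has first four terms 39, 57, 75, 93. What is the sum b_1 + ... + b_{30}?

9000

Common difference d = 18.
b_k = 39 + (k - 1)·18.
b_{30} = 561; S = 30·(39 + 561)/2 = 9000.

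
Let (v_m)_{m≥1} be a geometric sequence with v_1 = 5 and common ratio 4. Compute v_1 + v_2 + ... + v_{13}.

v_m = 5·4^(m-1).
S = 5·(4^13 - 1)/(4 - 1) = 5·(67108864 - 1)/(3) = 111848105.

111848105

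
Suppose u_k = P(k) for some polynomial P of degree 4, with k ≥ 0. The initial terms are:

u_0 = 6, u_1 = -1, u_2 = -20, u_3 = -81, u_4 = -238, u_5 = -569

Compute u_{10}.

-9244

1st diffs: -7, -19, -61, -157, -331.
2nd diffs: -12, -42, -96, -174.
3rd diffs: -30, -54, -78.
4th diffs: -24, -24 (constant).
Newton forward-difference form: u_k = 6 + (-7)·C(k,1) + (-12)·C(k,2) + (-30)·C(k,3) + (-24)·C(k,4).
At k = 10: k = 10, so u_{10} = 6 - 70 - 540 - 3600 - 5040 = -9244.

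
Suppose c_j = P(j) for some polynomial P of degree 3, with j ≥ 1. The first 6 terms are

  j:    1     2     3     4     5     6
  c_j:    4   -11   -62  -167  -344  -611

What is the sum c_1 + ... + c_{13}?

1st diffs: -15, -51, -105, -177, -267.
2nd diffs: -36, -54, -72, -90.
3rd diffs: -18, -18, -18 (constant).
So c_j = -3j^3 + 6j + 1.
Continuing: …, -986, -1487, -2132, -2939, …, c_{13} = -6512.
Summing j = 1..13 (13 terms) gives -24284.

-24284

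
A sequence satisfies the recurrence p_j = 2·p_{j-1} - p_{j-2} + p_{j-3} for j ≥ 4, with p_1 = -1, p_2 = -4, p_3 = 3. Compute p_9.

p_4 = 9;  p_5 = 11;  p_6 = 16;  p_7 = 30;  p_8 = 55;  p_9 = 96.

96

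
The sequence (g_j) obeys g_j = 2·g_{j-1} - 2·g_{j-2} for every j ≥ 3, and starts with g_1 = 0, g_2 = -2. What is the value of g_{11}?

Compute successive terms:
g_3 = -4; g_4 = -4; g_5 = 0; g_6 = 8; g_7 = 16; g_8 = 16; g_9 = 0; g_{10} = -32; g_{11} = -64.

-64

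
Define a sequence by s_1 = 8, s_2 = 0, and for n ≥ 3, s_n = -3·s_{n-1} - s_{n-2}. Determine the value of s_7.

-440

Step forward from the initial values:
s_3 = -8;  s_4 = 24;  s_5 = -64;  s_6 = 168;  s_7 = -440.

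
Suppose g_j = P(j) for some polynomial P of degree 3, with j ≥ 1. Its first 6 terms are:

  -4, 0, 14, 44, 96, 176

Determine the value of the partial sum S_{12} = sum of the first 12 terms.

1st diffs: 4, 14, 30, 52, 80.
2nd diffs: 10, 16, 22, 28.
3rd diffs: 6, 6, 6 (constant).
Newton forward-difference form: g_j = -4 + 4·C(j-1,1) + 10·C(j-1,2) + 6·C(j-1,3).
Continuing: …, 290, 444, 644, 896, …, g_{12} = 1580.
Summing j = 1..12 (12 terms) gives 5386.

5386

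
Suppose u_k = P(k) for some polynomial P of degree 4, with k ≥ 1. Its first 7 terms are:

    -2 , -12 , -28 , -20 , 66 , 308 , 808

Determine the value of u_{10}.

1st diffs: -10, -16, 8, 86, 242, 500.
2nd diffs: -6, 24, 78, 156, 258.
3rd diffs: 30, 54, 78, 102.
4th diffs: 24, 24, 24 (constant).
Newton forward-difference form: u_k = -2 + (-10)·C(k-1,1) + (-6)·C(k-1,2) + 30·C(k-1,3) + 24·C(k-1,4).
At k = 10: k-1 = 9, so u_{10} = -2 - 90 - 216 + 2520 + 3024 = 5236.

5236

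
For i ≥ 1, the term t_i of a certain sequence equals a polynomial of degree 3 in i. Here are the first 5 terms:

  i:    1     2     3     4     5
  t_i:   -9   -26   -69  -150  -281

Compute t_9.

1st diffs: -17, -43, -81, -131.
2nd diffs: -26, -38, -50.
3rd diffs: -12, -12 (constant).
So t_i = -2i^3 - i^2 - 6.
Evaluating at i = 9 gives t_9 = -1545.

-1545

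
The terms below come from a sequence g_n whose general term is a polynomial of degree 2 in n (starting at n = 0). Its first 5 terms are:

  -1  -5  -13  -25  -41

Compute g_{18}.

-685

1st diffs: -4, -8, -12, -16.
2nd diffs: -4, -4, -4 (constant).
Newton forward-difference form: g_n = -1 + (-4)·C(n,1) + (-4)·C(n,2).
At n = 18: n = 18, so g_{18} = -1 - 72 - 612 = -685.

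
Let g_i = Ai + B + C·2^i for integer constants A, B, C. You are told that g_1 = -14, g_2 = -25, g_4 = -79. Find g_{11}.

Write the equations: A + B + 2C = -14; 2A + B + 4C = -25; 4A + B + 16C = -79.
Subtracting the first from the second: A + 2C = -11.
Subtracting the second from the third: 2A + 12C = -54.
Solving: C = -4, A = -3, then B = -3.
Hence g_{11} = -3·11 + (-3) + (-4)·2048 = -8228.

-8228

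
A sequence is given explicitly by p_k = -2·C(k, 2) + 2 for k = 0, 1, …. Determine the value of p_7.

C(7, 2) = 21, so p_7 = -40.

-40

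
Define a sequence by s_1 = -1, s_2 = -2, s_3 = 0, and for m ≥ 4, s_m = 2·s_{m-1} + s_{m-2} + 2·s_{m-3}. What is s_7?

Step forward from the initial values:
s_4 = -4; s_5 = -12; s_6 = -28; s_7 = -76.

-76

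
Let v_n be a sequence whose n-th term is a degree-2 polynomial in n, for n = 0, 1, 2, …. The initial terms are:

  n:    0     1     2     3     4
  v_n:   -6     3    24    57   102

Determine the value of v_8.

1st diffs: 9, 21, 33, 45.
2nd diffs: 12, 12, 12 (constant).
Newton forward-difference form: v_n = -6 + 9·C(n,1) + 12·C(n,2).
At n = 8: n = 8, so v_8 = -6 + 72 + 336 = 402.

402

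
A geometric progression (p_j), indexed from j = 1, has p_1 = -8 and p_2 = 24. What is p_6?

Common ratio r = -3.
p_j = (-8)·(-3)^(j-1).
p_6 = (-8)·(-3)^5 = 1944.

1944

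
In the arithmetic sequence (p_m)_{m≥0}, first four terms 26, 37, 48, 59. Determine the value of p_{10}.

136

Common difference d = 11.
p_m = 26 + (m - 0)·11.
p_{10} = 26 + 10·11 = 136.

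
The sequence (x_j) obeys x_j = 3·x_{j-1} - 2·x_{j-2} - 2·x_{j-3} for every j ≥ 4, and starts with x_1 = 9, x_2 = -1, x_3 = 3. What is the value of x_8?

x_4 = -7  x_5 = -25  x_6 = -67  x_7 = -137  x_8 = -227.

-227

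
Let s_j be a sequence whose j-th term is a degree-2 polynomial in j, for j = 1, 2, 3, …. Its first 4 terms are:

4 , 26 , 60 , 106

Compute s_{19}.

1st diffs: 22, 34, 46.
2nd diffs: 12, 12 (constant).
Newton forward-difference form: s_j = 4 + 22·C(j-1,1) + 12·C(j-1,2).
At j = 19: j-1 = 18, so s_{19} = 4 + 396 + 1836 = 2236.

2236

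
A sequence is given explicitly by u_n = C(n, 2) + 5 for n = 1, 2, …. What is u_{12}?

C(12, 2) = 66, so u_{12} = 71.

71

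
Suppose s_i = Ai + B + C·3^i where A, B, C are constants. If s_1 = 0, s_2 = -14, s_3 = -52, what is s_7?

-4380

Write the equations: A + B + 3C = 0; 2A + B + 9C = -14; 3A + B + 27C = -52.
Subtracting the first from the second: A + 6C = -14.
Subtracting the second from the third: A + 18C = -38.
Solving: C = -2, A = -2, then B = 8.
So s_i = -2·i + 8 + (-2)·3^i; at i=7 this is -4380.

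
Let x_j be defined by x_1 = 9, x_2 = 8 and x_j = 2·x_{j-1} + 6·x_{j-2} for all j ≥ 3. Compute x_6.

2720

x_3 = 70  x_4 = 188  x_5 = 796  x_6 = 2720.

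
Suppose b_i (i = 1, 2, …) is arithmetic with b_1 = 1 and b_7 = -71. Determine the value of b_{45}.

-527

Common difference d = (-71 - 1) / (7 - 1) = -12.
b_i = 1 + (i - 1)·(-12).
b_{45} = 1 + 44·(-12) = -527.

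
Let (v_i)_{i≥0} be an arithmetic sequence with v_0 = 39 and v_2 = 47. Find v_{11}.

Common difference d = (47 - 39) / (2 - 0) = 4.
v_i = 39 + (i - 0)·4.
v_{11} = 39 + 11·4 = 83.

83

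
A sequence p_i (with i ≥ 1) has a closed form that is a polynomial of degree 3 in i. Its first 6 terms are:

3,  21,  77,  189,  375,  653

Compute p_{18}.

17717

1st diffs: 18, 56, 112, 186, 278.
2nd diffs: 38, 56, 74, 92.
3rd diffs: 18, 18, 18 (constant).
Newton forward-difference form: p_i = 3 + 18·C(i-1,1) + 38·C(i-1,2) + 18·C(i-1,3).
At i = 18: i-1 = 17, so p_{18} = 3 + 306 + 5168 + 12240 = 17717.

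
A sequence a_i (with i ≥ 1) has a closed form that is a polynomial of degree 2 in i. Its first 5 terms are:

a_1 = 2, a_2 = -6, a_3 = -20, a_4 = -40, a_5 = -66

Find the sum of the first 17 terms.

-5134

1st diffs: -8, -14, -20, -26.
2nd diffs: -6, -6, -6 (constant).
Newton forward-difference form: a_i = 2 + (-8)·C(i-1,1) + (-6)·C(i-1,2).
Continuing: …, -98, -136, -180, -230, …, a_{17} = -846.
Summing i = 1..17 (17 terms) gives -5134.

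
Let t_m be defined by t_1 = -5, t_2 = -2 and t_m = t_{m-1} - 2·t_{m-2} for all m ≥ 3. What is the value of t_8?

36

Iterate the recurrence:
t_3 = 8  t_4 = 12  t_5 = -4  t_6 = -28  t_7 = -20  t_8 = 36.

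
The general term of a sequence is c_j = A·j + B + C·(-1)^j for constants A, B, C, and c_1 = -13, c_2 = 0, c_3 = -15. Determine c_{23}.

The three given values yield: A + B - C = -13; 2A + B + C = 0; 3A + B - C = -15.
Subtracting the first from the second: A + 2C = 13.
Subtracting the second from the third: A - 2C = -15.
Solving: C = 7, A = -1, then B = -5.
Therefore c_{23} = -23 + (-5) + 7·(-1) = -35.

-35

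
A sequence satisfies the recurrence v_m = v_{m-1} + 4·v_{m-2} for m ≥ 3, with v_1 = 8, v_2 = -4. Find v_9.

v_3 = 28;  v_4 = 12;  v_5 = 124;  v_6 = 172;  v_7 = 668;  v_8 = 1356;  v_9 = 4028.

4028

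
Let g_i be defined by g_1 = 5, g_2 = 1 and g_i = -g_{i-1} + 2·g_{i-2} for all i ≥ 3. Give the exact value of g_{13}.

Iterate the recurrence:
g_3 = 9, g_4 = -7, g_5 = 25, …, g_{10} = -679, g_{11} = 1369, g_{12} = -2727, g_{13} = 5465.
(Characteristic roots are 1 and -2.)

5465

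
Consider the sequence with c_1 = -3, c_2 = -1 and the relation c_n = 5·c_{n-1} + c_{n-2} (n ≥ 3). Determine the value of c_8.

Compute successive terms:
c_3 = -8, c_4 = -41, c_5 = -213, c_6 = -1106, c_7 = -5743, c_8 = -29821.

-29821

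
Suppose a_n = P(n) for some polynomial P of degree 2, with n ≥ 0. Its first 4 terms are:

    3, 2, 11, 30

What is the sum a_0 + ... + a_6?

1st diffs: -1, 9, 19.
2nd diffs: 10, 10 (constant).
Newton forward-difference form: a_n = 3 + (-1)·C(n,1) + 10·C(n,2).
Continuing: 59, 98, 147.
Summing n = 0..6 (7 terms) gives 350.

350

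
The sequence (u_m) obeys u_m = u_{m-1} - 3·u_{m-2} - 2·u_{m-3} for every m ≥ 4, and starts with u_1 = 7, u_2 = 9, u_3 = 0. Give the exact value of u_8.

u_4 = -41  u_5 = -59  u_6 = 64  u_7 = 323  u_8 = 249.

249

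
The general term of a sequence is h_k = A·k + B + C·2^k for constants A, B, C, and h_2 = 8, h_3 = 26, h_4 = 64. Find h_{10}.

The three given values yield: 2A + B + 4C = 8; 3A + B + 8C = 26; 4A + B + 16C = 64.
Subtracting the first from the second: A + 4C = 18.
Subtracting the second from the third: A + 8C = 38.
Solving: C = 5, A = -2, then B = -8.
So h_k = -2·k + (-8) + 5·2^k; at k=10 this is 5092.

5092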